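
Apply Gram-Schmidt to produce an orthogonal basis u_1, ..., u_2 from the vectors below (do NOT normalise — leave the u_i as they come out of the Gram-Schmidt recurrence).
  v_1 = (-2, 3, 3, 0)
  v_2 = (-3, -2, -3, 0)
Orthogonal basis:
  u_1 = (-2, 3, 3, 0)
  u_2 = (-42/11, -17/22, -39/22, 0)

Apply the Gram-Schmidt recurrence
  u_1 = v_1
  u_i = v_i − Σ_{j<i} ((v_i · u_j) / (u_j · u_j)) · u_j.

Step by step this gives:
  u_1 = (-2, 3, 3, 0)
  u_2 = (-42/11, -17/22, -39/22, 0)

Orthogonality check:
  u_2 · u_1 = 0 (should be 0)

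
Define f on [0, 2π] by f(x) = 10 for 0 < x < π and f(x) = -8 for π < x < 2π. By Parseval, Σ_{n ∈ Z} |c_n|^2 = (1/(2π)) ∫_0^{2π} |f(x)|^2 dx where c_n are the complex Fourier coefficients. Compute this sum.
Σ |c_n|^2 = 82

Parseval equates the L^2 energy of f (normalised by 1/(2π)) with the ℓ^2 sum of its Fourier coefficients: (1/(2π)) ∫_0^{2π} |f|^2 = Σ |c_n|^2.
Compute the left side: (1/(2π)) [∫_0^π 10^2 dx + ∫_π^{2π} (-8)^2 dx] = (1/(2π)) · (100π + 64π) = (100 + 64)/2 = 82.
So Σ_{n ∈ Z} |c_n|^2 = 82.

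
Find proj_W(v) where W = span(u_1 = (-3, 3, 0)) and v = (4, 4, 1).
proj_W(v) = (0, 0, 0)

Set up U = [u_1 | ... | u_1] ∈ R^(3×1). The projector onto W = col(U) is P = U (U^T U)^(-1) U^T.
Compute U^T U =
  [18],
and U^T v = (0).
Solve U^T U · c = U^T v for the coefficients: c = (0). The projection is proj_W(v) = U c.
Check: (v - proj_W(v)) · u_1 = 0  (should be 0).
Result: proj_W(v) = (0, 0, 0).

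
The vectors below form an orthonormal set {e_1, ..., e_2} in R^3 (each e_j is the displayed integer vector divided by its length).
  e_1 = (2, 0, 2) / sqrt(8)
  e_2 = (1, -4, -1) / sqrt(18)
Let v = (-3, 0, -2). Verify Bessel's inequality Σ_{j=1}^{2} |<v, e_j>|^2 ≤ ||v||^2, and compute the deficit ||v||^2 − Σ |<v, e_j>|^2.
Σ |<v, e_j>|^2 = 113/9; ||v||^2 = 13; deficit = 4/9

Write each e_j = u_j / sqrt(<u_j, u_j>) where u_j is the displayed integer vector. Then <v, e_j> = <v, u_j> / sqrt(<u_j, u_j>), so |<v, e_j>|^2 = <v, u_j>^2 / <u_j, u_j>.
Coefficients: <v, e_1> = -10/sqrt(8), <v, e_2> = -1/sqrt(18).
Square and sum: Σ |<v, e_j>|^2 = 113/9.
Compute ||v||^2 = v·v = 13.
Deficit = 13 − 113/9 = 4/9 ≥ 0, confirming Bessel's inequality. (The deficit equals ||v − Σ <v,e_j> e_j||^2, the squared distance from v to span{e_j}.)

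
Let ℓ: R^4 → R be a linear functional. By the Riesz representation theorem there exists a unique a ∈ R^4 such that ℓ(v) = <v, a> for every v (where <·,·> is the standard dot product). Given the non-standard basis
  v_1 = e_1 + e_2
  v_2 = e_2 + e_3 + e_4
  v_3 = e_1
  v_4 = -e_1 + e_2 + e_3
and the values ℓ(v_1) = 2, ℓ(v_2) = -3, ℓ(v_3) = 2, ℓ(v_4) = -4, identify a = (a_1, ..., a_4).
a = (2, 0, -2, -1)

Write a = (a_1, ..., a_4) in the standard basis. For each basis vector v_i, ℓ(v_i) = <v_i, a> is a linear equation in the a_j's. Collect the n equations into a matrix system V a = ℓ, where row i of V is v_i (expressed in the standard basis). Since V is invertible (lower-triangular with 1s on the diagonal, up to permutation), solve by back-substitution:
  V =
[[1, 1, 0, 0],
 [0, 1, 1, 1],
 [1, 0, 0, 0],
 [-1, 1, 1, 0]]
  V a = (2, -3, 2, -4)
Solving gives a = (2, 0, -2, -1).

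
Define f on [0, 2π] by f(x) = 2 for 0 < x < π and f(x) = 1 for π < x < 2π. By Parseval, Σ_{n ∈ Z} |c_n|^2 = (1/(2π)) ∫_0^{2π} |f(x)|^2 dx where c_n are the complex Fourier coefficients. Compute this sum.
Σ |c_n|^2 = 5/2

Parseval equates the L^2 energy of f (normalised by 1/(2π)) with the ℓ^2 sum of its Fourier coefficients: (1/(2π)) ∫_0^{2π} |f|^2 = Σ |c_n|^2.
Compute the left side: (1/(2π)) [∫_0^π 2^2 dx + ∫_π^{2π} 1^2 dx] = (1/(2π)) · (4π + 1π) = (4 + 1)/2 = 5/2.
So Σ_{n ∈ Z} |c_n|^2 = 5/2.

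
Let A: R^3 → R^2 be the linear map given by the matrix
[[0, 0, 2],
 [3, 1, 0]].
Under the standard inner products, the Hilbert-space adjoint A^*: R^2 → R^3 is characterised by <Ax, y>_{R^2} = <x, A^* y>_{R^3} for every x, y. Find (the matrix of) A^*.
A^* = A^T =
[[0, 3],
 [0, 1],
 [2, 0]]

For real matrices with standard dot products, the defining identity <Ax, y> = <x, A^* y> gives (Ax)^T y = x^T (A^*) y, i.e. x^T A^T y = x^T (A^*) y. Since this holds for all x, y, we must have A^* = A^T. Therefore
A^* =
[[0, 3],
 [0, 1],
 [2, 0]].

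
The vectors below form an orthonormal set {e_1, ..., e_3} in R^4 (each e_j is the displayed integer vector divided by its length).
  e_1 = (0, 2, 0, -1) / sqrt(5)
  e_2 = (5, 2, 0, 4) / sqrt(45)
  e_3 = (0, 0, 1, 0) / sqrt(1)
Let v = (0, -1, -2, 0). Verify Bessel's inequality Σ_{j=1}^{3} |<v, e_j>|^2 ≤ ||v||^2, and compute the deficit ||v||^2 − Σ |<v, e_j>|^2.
Σ |<v, e_j>|^2 = 44/9; ||v||^2 = 5; deficit = 1/9

Write each e_j = u_j / sqrt(<u_j, u_j>) where u_j is the displayed integer vector. Then <v, e_j> = <v, u_j> / sqrt(<u_j, u_j>), so |<v, e_j>|^2 = <v, u_j>^2 / <u_j, u_j>.
Coefficients: <v, e_1> = -2/sqrt(5), <v, e_2> = -2/sqrt(45), <v, e_3> = -2/sqrt(1).
Square and sum: Σ |<v, e_j>|^2 = 44/9.
Compute ||v||^2 = v·v = 5.
Deficit = 5 − 44/9 = 1/9 ≥ 0, confirming Bessel's inequality. (The deficit equals ||v − Σ <v,e_j> e_j||^2, the squared distance from v to span{e_j}.)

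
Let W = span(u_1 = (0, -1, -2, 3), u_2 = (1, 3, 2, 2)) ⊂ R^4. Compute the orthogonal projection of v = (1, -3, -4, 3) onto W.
proj_W(v) = (-120/251, -710/251, -940/251, 810/251)

Set up U = [u_1 | ... | u_2] ∈ R^(4×2). The projector onto W = col(U) is P = U (U^T U)^(-1) U^T.
Compute U^T U =
  [14, -1]
  [-1, 18],
and U^T v = (20, -10).
Solve U^T U · c = U^T v for the coefficients: c = (350/251, -120/251). The projection is proj_W(v) = U c.
Check: (v - proj_W(v)) · u_1 = 0  (should be 0).
Check: (v - proj_W(v)) · u_2 = 0  (should be 0).
Result: proj_W(v) = (-120/251, -710/251, -940/251, 810/251).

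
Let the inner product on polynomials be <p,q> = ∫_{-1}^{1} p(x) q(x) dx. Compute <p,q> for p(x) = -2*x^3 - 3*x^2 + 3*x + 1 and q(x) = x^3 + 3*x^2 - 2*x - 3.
<p,q> = -118/35

Expand the product: p(x)·q(x) = -2*x^6 - 9*x^5 - 2*x^4 + 22*x^3 + 6*x^2 - 11*x - 3.
∫_{-1}^{1} of each monomial x^k gives [2/(k+1) if k even, 0 if k odd]. Integrating term-by-term (or equivalently evaluating the antiderivative F(x) = -2*x^7/7 - 3*x^6/2 - 2*x^5/5 + 11*x^4/2 + 2*x^3 - 11*x^2/2 - 3*x at the endpoints):
  F(1) − F(−1) = -223/70 − (13/70) = -118/35.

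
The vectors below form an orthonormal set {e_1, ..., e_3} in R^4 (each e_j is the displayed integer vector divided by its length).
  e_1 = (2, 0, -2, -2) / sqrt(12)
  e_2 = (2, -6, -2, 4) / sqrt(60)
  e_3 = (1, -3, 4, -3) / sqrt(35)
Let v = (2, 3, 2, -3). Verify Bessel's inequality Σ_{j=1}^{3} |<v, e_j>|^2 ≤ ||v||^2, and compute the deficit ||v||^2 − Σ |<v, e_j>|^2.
Σ |<v, e_j>|^2 = 146/7; ||v||^2 = 26; deficit = 36/7

Write each e_j = u_j / sqrt(<u_j, u_j>) where u_j is the displayed integer vector. Then <v, e_j> = <v, u_j> / sqrt(<u_j, u_j>), so |<v, e_j>|^2 = <v, u_j>^2 / <u_j, u_j>.
Coefficients: <v, e_1> = 6/sqrt(12), <v, e_2> = -30/sqrt(60), <v, e_3> = 10/sqrt(35).
Square and sum: Σ |<v, e_j>|^2 = 146/7.
Compute ||v||^2 = v·v = 26.
Deficit = 26 − 146/7 = 36/7 ≥ 0, confirming Bessel's inequality. (The deficit equals ||v − Σ <v,e_j> e_j||^2, the squared distance from v to span{e_j}.)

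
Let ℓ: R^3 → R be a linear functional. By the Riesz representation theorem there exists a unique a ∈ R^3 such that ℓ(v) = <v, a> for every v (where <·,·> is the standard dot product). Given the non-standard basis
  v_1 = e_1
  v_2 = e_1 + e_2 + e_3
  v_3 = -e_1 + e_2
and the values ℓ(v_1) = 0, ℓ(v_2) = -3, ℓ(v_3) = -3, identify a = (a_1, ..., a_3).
a = (0, -3, 0)

Write a = (a_1, ..., a_3) in the standard basis. For each basis vector v_i, ℓ(v_i) = <v_i, a> is a linear equation in the a_j's. Collect the n equations into a matrix system V a = ℓ, where row i of V is v_i (expressed in the standard basis). Since V is invertible (lower-triangular with 1s on the diagonal, up to permutation), solve by back-substitution:
  V =
[[1, 0, 0],
 [1, 1, 1],
 [-1, 1, 0]]
  V a = (0, -3, -3)
Solving gives a = (0, -3, 0).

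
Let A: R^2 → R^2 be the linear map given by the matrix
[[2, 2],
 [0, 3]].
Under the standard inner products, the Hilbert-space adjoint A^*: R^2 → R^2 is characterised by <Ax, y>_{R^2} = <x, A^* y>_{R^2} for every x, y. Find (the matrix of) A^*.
A^* = A^T =
[[2, 0],
 [2, 3]]

For real matrices with standard dot products, the defining identity <Ax, y> = <x, A^* y> gives (Ax)^T y = x^T (A^*) y, i.e. x^T A^T y = x^T (A^*) y. Since this holds for all x, y, we must have A^* = A^T. Therefore
A^* =
[[2, 0],
 [2, 3]].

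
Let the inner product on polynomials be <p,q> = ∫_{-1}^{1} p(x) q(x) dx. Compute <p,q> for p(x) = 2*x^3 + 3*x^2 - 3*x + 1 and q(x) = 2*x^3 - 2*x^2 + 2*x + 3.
<p,q> = 484/105

Expand the product: p(x)·q(x) = 4*x^6 + 2*x^5 - 8*x^4 + 20*x^3 + x^2 - 7*x + 3.
∫_{-1}^{1} of each monomial x^k gives [2/(k+1) if k even, 0 if k odd]. Integrating term-by-term (or equivalently evaluating the antiderivative F(x) = 4*x^7/7 + x^6/3 - 8*x^5/5 + 5*x^4 + x^3/3 - 7*x^2/2 + 3*x at the endpoints):
  F(1) − F(−1) = 869/210 − (-33/70) = 484/105.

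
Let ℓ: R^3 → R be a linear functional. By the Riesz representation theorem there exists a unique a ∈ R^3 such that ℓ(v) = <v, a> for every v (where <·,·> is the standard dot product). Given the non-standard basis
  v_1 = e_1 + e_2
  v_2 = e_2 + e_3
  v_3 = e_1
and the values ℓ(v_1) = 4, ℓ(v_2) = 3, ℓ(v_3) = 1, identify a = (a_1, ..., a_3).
a = (1, 3, 0)

Write a = (a_1, ..., a_3) in the standard basis. For each basis vector v_i, ℓ(v_i) = <v_i, a> is a linear equation in the a_j's. Collect the n equations into a matrix system V a = ℓ, where row i of V is v_i (expressed in the standard basis). Since V is invertible (lower-triangular with 1s on the diagonal, up to permutation), solve by back-substitution:
  V =
[[1, 1, 0],
 [0, 1, 1],
 [1, 0, 0]]
  V a = (4, 3, 1)
Solving gives a = (1, 3, 0).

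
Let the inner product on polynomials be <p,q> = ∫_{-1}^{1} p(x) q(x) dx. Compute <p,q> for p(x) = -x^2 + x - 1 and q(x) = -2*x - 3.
<p,q> = 20/3

Expand the product: p(x)·q(x) = 2*x^3 + x^2 - x + 3.
∫_{-1}^{1} of each monomial x^k gives [2/(k+1) if k even, 0 if k odd]. Integrating term-by-term (or equivalently evaluating the antiderivative F(x) = x^4/2 + x^3/3 - x^2/2 + 3*x at the endpoints):
  F(1) − F(−1) = 10/3 − (-10/3) = 20/3.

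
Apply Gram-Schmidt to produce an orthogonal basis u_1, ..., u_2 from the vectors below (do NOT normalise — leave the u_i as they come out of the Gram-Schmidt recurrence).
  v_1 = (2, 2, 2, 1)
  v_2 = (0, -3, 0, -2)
Orthogonal basis:
  u_1 = (2, 2, 2, 1)
  u_2 = (16/13, -23/13, 16/13, -18/13)

Apply the Gram-Schmidt recurrence
  u_1 = v_1
  u_i = v_i − Σ_{j<i} ((v_i · u_j) / (u_j · u_j)) · u_j.

Step by step this gives:
  u_1 = (2, 2, 2, 1)
  u_2 = (16/13, -23/13, 16/13, -18/13)

Orthogonality check:
  u_2 · u_1 = 0 (should be 0)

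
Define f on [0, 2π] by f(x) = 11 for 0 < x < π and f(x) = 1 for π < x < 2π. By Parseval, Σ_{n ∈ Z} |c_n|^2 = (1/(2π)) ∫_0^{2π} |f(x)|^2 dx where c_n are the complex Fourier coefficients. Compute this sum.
Σ |c_n|^2 = 61

Parseval equates the L^2 energy of f (normalised by 1/(2π)) with the ℓ^2 sum of its Fourier coefficients: (1/(2π)) ∫_0^{2π} |f|^2 = Σ |c_n|^2.
Compute the left side: (1/(2π)) [∫_0^π 11^2 dx + ∫_π^{2π} 1^2 dx] = (1/(2π)) · (121π + 1π) = (121 + 1)/2 = 61.
So Σ_{n ∈ Z} |c_n|^2 = 61.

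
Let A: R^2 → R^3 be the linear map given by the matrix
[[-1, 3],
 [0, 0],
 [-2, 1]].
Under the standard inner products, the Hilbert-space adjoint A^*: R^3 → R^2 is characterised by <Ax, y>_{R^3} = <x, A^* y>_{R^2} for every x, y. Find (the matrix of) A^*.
A^* = A^T =
[[-1, 0, -2],
 [3, 0, 1]]

For real matrices with standard dot products, the defining identity <Ax, y> = <x, A^* y> gives (Ax)^T y = x^T (A^*) y, i.e. x^T A^T y = x^T (A^*) y. Since this holds for all x, y, we must have A^* = A^T. Therefore
A^* =
[[-1, 0, -2],
 [3, 0, 1]].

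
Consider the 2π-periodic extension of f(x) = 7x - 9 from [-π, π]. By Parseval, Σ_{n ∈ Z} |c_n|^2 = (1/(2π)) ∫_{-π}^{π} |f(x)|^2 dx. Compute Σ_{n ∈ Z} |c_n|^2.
Σ |c_n|^2 = 49π^2/3 + 81

Expand and integrate term by term over [-π, π]:
  ∫ (7x)^2 dx = 49·(2π^3/3); ∫ 2·7·(-9)·x dx = 0 (odd integrand); ∫ (-9)^2 dx = 81·2π.
So (1/(2π)) ∫_{-π}^{π} (7x - 9)^2 dx = 49π^2/3 + 81 = 49π^2/3 + 81.
Parseval ⇒ Σ |c_n|^2 = 49π^2/3 + 81.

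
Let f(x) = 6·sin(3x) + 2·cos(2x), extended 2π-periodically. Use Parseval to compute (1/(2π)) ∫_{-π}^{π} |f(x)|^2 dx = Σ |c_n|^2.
Σ |c_n|^2 = 20

Expand |f|^2 and use orthogonality of {sin(nx), cos(mx)} on [-π, π]:
  ∫_{-π}^{π} sin(nx)^2 dx = π, ∫ cos(mx)^2 dx = π, and cross terms integrate to 0.
So ∫_{-π}^{π} f(x)^2 dx = 6^2 · π + 2^2 · π = (36 + 4)π.
Divide by 2π: (36 + 4)/2 = 20.
By Parseval, this equals Σ |c_n|^2.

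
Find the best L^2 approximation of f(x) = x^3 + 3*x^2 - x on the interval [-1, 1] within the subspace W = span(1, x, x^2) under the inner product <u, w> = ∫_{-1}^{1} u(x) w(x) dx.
g(x) = 3*x^2 - 2*x/5

The best approximation g ∈ W is the orthogonal projection of f onto W. Writing g = a_0 + a_1 x + a_2 x^2, the coefficients solve the normal equations G · a = b where
  G_{ij} = <φ_i, φ_j> and b_i = <f, φ_i>, with φ_0 = 1, φ_1 = x, φ_2 = x^2.
G =
  [2, 0, 2/3]
  [0, 2/3, 0]
  [2/3, 0, 2/5],
b = (2, -4/15, 6/5).
Solving gives a_0 = 0, a_1 = -2/5, a_2 = 3, so
  g(x) = 3*x^2 - 2*x/5.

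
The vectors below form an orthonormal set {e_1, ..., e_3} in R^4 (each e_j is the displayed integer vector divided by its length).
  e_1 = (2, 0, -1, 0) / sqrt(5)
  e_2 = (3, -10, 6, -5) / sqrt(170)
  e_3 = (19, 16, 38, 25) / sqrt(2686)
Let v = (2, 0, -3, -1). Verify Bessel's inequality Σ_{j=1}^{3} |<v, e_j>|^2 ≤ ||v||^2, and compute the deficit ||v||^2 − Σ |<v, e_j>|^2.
Σ |<v, e_j>|^2 = 1097/79; ||v||^2 = 14; deficit = 9/79

Write each e_j = u_j / sqrt(<u_j, u_j>) where u_j is the displayed integer vector. Then <v, e_j> = <v, u_j> / sqrt(<u_j, u_j>), so |<v, e_j>|^2 = <v, u_j>^2 / <u_j, u_j>.
Coefficients: <v, e_1> = 7/sqrt(5), <v, e_2> = -7/sqrt(170), <v, e_3> = -101/sqrt(2686).
Square and sum: Σ |<v, e_j>|^2 = 1097/79.
Compute ||v||^2 = v·v = 14.
Deficit = 14 − 1097/79 = 9/79 ≥ 0, confirming Bessel's inequality. (The deficit equals ||v − Σ <v,e_j> e_j||^2, the squared distance from v to span{e_j}.)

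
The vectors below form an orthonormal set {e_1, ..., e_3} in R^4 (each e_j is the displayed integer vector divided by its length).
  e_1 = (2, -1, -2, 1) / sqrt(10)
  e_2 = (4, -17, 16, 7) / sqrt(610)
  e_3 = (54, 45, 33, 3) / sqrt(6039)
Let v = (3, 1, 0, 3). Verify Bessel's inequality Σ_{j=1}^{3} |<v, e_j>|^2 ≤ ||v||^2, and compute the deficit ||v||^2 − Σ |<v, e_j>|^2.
Σ |<v, e_j>|^2 = 160/11; ||v||^2 = 19; deficit = 49/11

Write each e_j = u_j / sqrt(<u_j, u_j>) where u_j is the displayed integer vector. Then <v, e_j> = <v, u_j> / sqrt(<u_j, u_j>), so |<v, e_j>|^2 = <v, u_j>^2 / <u_j, u_j>.
Coefficients: <v, e_1> = 8/sqrt(10), <v, e_2> = 16/sqrt(610), <v, e_3> = 216/sqrt(6039).
Square and sum: Σ |<v, e_j>|^2 = 160/11.
Compute ||v||^2 = v·v = 19.
Deficit = 19 − 160/11 = 49/11 ≥ 0, confirming Bessel's inequality. (The deficit equals ||v − Σ <v,e_j> e_j||^2, the squared distance from v to span{e_j}.)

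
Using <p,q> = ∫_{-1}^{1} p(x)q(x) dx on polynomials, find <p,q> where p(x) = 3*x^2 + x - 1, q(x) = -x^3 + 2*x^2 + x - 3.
<p,q> = 4/3

Expand the product: p(x)·q(x) = -3*x^5 + 5*x^4 + 6*x^3 - 10*x^2 - 4*x + 3.
∫_{-1}^{1} of each monomial x^k gives [2/(k+1) if k even, 0 if k odd]. Integrating term-by-term (or equivalently evaluating the antiderivative F(x) = -x^6/2 + x^5 + 3*x^4/2 - 10*x^3/3 - 2*x^2 + 3*x at the endpoints):
  F(1) − F(−1) = -1/3 − (-5/3) = 4/3.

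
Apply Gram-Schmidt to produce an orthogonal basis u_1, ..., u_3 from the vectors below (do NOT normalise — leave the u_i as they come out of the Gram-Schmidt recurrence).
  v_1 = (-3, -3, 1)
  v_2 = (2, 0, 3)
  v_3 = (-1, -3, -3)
Orthogonal basis:
  u_1 = (-3, -3, 1)
  u_2 = (29/19, -9/19, 60/19)
  u_3 = (27/17, -33/17, -18/17)

Apply the Gram-Schmidt recurrence
  u_1 = v_1
  u_i = v_i − Σ_{j<i} ((v_i · u_j) / (u_j · u_j)) · u_j.

Step by step this gives:
  u_1 = (-3, -3, 1)
  u_2 = (29/19, -9/19, 60/19)
  u_3 = (27/17, -33/17, -18/17)

Orthogonality check:
  u_2 · u_1 = 0 (should be 0)
  u_3 · u_1 = 0 (should be 0)
  u_3 · u_2 = 0 (should be 0)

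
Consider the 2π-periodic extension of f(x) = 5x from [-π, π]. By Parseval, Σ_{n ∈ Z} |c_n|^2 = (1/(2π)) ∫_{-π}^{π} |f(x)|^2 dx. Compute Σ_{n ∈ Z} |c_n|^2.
Σ |c_n|^2 = 25π^2/3

Expand and integrate term by term over [-π, π]:
  ∫ (5x)^2 dx = 25·(2π^3/3); ∫ 2·5·(0)·x dx = 0 (odd integrand); ∫ 0^2 dx = 0·2π.
So (1/(2π)) ∫_{-π}^{π} (5x)^2 dx = 25π^2/3 + 0 = 25π^2/3.
Parseval ⇒ Σ |c_n|^2 = 25π^2/3.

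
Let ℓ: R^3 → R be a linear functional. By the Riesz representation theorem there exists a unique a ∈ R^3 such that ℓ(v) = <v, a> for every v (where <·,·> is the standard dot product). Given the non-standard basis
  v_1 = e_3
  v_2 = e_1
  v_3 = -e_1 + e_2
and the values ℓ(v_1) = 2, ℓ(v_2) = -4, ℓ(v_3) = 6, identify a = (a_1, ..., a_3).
a = (-4, 2, 2)

Write a = (a_1, ..., a_3) in the standard basis. For each basis vector v_i, ℓ(v_i) = <v_i, a> is a linear equation in the a_j's. Collect the n equations into a matrix system V a = ℓ, where row i of V is v_i (expressed in the standard basis). Since V is invertible (lower-triangular with 1s on the diagonal, up to permutation), solve by back-substitution:
  V =
[[0, 0, 1],
 [1, 0, 0],
 [-1, 1, 0]]
  V a = (2, -4, 6)
Solving gives a = (-4, 2, 2).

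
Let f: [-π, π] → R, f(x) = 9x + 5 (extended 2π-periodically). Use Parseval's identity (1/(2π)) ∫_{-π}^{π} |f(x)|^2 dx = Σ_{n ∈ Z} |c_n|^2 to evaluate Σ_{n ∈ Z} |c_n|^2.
Σ |c_n|^2 = 27π^2 + 25

Expand and integrate term by term over [-π, π]:
  ∫ (9x)^2 dx = 81·(2π^3/3); ∫ 2·9·(5)·x dx = 0 (odd integrand); ∫ 5^2 dx = 25·2π.
So (1/(2π)) ∫_{-π}^{π} (9x + 5)^2 dx = 81π^2/3 + 25 = 27π^2 + 25.
Parseval ⇒ Σ |c_n|^2 = 27π^2 + 25.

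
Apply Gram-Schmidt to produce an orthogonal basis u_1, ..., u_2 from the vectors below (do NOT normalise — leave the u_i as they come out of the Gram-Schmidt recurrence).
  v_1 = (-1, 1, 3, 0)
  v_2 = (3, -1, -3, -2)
Orthogonal basis:
  u_1 = (-1, 1, 3, 0)
  u_2 = (20/11, 2/11, 6/11, -2)

Apply the Gram-Schmidt recurrence
  u_1 = v_1
  u_i = v_i − Σ_{j<i} ((v_i · u_j) / (u_j · u_j)) · u_j.

Step by step this gives:
  u_1 = (-1, 1, 3, 0)
  u_2 = (20/11, 2/11, 6/11, -2)

Orthogonality check:
  u_2 · u_1 = 0 (should be 0)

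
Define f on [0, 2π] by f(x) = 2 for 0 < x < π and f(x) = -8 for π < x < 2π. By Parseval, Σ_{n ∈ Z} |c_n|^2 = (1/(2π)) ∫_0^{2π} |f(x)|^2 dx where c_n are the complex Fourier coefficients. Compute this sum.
Σ |c_n|^2 = 34

Parseval equates the L^2 energy of f (normalised by 1/(2π)) with the ℓ^2 sum of its Fourier coefficients: (1/(2π)) ∫_0^{2π} |f|^2 = Σ |c_n|^2.
Compute the left side: (1/(2π)) [∫_0^π 2^2 dx + ∫_π^{2π} (-8)^2 dx] = (1/(2π)) · (4π + 64π) = (4 + 64)/2 = 34.
So Σ_{n ∈ Z} |c_n|^2 = 34.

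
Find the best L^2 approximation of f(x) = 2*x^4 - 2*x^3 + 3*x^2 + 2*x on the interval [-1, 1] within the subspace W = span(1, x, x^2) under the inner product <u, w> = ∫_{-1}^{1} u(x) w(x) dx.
g(x) = 33*x^2/7 + 4*x/5 - 6/35

The best approximation g ∈ W is the orthogonal projection of f onto W. Writing g = a_0 + a_1 x + a_2 x^2, the coefficients solve the normal equations G · a = b where
  G_{ij} = <φ_i, φ_j> and b_i = <f, φ_i>, with φ_0 = 1, φ_1 = x, φ_2 = x^2.
G =
  [2, 0, 2/3]
  [0, 2/3, 0]
  [2/3, 0, 2/5],
b = (14/5, 8/15, 62/35).
Solving gives a_0 = -6/35, a_1 = 4/5, a_2 = 33/7, so
  g(x) = 33*x^2/7 + 4*x/5 - 6/35.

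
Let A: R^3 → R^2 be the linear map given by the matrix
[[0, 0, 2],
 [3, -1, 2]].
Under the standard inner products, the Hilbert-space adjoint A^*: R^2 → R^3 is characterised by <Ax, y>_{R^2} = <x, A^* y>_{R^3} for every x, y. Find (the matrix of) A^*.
A^* = A^T =
[[0, 3],
 [0, -1],
 [2, 2]]

For real matrices with standard dot products, the defining identity <Ax, y> = <x, A^* y> gives (Ax)^T y = x^T (A^*) y, i.e. x^T A^T y = x^T (A^*) y. Since this holds for all x, y, we must have A^* = A^T. Therefore
A^* =
[[0, 3],
 [0, -1],
 [2, 2]].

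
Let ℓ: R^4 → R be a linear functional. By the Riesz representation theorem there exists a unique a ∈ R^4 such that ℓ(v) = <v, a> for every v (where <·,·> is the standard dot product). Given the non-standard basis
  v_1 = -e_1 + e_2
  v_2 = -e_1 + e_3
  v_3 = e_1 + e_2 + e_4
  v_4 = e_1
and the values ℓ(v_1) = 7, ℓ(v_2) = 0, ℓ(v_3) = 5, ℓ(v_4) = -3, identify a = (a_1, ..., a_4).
a = (-3, 4, -3, 4)

Write a = (a_1, ..., a_4) in the standard basis. For each basis vector v_i, ℓ(v_i) = <v_i, a> is a linear equation in the a_j's. Collect the n equations into a matrix system V a = ℓ, where row i of V is v_i (expressed in the standard basis). Since V is invertible (lower-triangular with 1s on the diagonal, up to permutation), solve by back-substitution:
  V =
[[-1, 1, 0, 0],
 [-1, 0, 1, 0],
 [1, 1, 0, 1],
 [1, 0, 0, 0]]
  V a = (7, 0, 5, -3)
Solving gives a = (-3, 4, -3, 4).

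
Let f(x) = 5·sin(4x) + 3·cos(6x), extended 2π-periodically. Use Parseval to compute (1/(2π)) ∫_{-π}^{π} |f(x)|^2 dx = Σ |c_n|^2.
Σ |c_n|^2 = 17

Expand |f|^2 and use orthogonality of {sin(nx), cos(mx)} on [-π, π]:
  ∫_{-π}^{π} sin(nx)^2 dx = π, ∫ cos(mx)^2 dx = π, and cross terms integrate to 0.
So ∫_{-π}^{π} f(x)^2 dx = 5^2 · π + 3^2 · π = (25 + 9)π.
Divide by 2π: (25 + 9)/2 = 17.
By Parseval, this equals Σ |c_n|^2.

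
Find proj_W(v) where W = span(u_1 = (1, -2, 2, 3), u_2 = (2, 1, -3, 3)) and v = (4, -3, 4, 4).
proj_W(v) = (5/3, -10/3, 10/3, 5)

Set up U = [u_1 | ... | u_2] ∈ R^(4×2). The projector onto W = col(U) is P = U (U^T U)^(-1) U^T.
Compute U^T U =
  [18, 3]
  [3, 23],
and U^T v = (30, 5).
Solve U^T U · c = U^T v for the coefficients: c = (5/3, 0). The projection is proj_W(v) = U c.
Check: (v - proj_W(v)) · u_1 = 0  (should be 0).
Check: (v - proj_W(v)) · u_2 = 0  (should be 0).
Result: proj_W(v) = (5/3, -10/3, 10/3, 5).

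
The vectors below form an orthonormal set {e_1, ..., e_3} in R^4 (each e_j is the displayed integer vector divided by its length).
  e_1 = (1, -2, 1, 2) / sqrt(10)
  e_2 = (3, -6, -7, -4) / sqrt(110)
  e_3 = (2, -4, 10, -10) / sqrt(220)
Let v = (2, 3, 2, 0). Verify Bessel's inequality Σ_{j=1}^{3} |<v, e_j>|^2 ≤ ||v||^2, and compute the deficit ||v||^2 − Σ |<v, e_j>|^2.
Σ |<v, e_j>|^2 = 36/5; ||v||^2 = 17; deficit = 49/5

Write each e_j = u_j / sqrt(<u_j, u_j>) where u_j is the displayed integer vector. Then <v, e_j> = <v, u_j> / sqrt(<u_j, u_j>), so |<v, e_j>|^2 = <v, u_j>^2 / <u_j, u_j>.
Coefficients: <v, e_1> = -2/sqrt(10), <v, e_2> = -26/sqrt(110), <v, e_3> = 12/sqrt(220).
Square and sum: Σ |<v, e_j>|^2 = 36/5.
Compute ||v||^2 = v·v = 17.
Deficit = 17 − 36/5 = 49/5 ≥ 0, confirming Bessel's inequality. (The deficit equals ||v − Σ <v,e_j> e_j||^2, the squared distance from v to span{e_j}.)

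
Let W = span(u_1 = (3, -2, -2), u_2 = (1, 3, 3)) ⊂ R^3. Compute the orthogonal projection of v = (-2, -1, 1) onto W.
proj_W(v) = (-2, 0, 0)

Set up U = [u_1 | ... | u_2] ∈ R^(3×2). The projector onto W = col(U) is P = U (U^T U)^(-1) U^T.
Compute U^T U =
  [17, -9]
  [-9, 19],
and U^T v = (-6, -2).
Solve U^T U · c = U^T v for the coefficients: c = (-6/11, -4/11). The projection is proj_W(v) = U c.
Check: (v - proj_W(v)) · u_1 = 0  (should be 0).
Check: (v - proj_W(v)) · u_2 = 0  (should be 0).
Result: proj_W(v) = (-2, 0, 0).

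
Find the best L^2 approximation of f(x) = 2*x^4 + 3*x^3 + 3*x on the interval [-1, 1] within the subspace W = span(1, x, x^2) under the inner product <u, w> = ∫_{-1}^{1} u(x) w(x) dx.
g(x) = 12*x^2/7 + 24*x/5 - 6/35

The best approximation g ∈ W is the orthogonal projection of f onto W. Writing g = a_0 + a_1 x + a_2 x^2, the coefficients solve the normal equations G · a = b where
  G_{ij} = <φ_i, φ_j> and b_i = <f, φ_i>, with φ_0 = 1, φ_1 = x, φ_2 = x^2.
G =
  [2, 0, 2/3]
  [0, 2/3, 0]
  [2/3, 0, 2/5],
b = (4/5, 16/5, 4/7).
Solving gives a_0 = -6/35, a_1 = 24/5, a_2 = 12/7, so
  g(x) = 12*x^2/7 + 24*x/5 - 6/35.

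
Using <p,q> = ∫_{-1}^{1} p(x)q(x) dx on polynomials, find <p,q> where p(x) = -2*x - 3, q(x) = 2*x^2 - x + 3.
<p,q> = -62/3

Expand the product: p(x)·q(x) = -4*x^3 - 4*x^2 - 3*x - 9.
∫_{-1}^{1} of each monomial x^k gives [2/(k+1) if k even, 0 if k odd]. Integrating term-by-term (or equivalently evaluating the antiderivative F(x) = -x^4 - 4*x^3/3 - 3*x^2/2 - 9*x at the endpoints):
  F(1) − F(−1) = -77/6 − (47/6) = -62/3.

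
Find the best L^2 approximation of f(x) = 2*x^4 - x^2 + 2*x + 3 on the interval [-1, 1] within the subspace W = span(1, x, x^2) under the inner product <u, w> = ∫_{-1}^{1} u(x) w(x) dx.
g(x) = 5*x^2/7 + 2*x + 99/35

The best approximation g ∈ W is the orthogonal projection of f onto W. Writing g = a_0 + a_1 x + a_2 x^2, the coefficients solve the normal equations G · a = b where
  G_{ij} = <φ_i, φ_j> and b_i = <f, φ_i>, with φ_0 = 1, φ_1 = x, φ_2 = x^2.
G =
  [2, 0, 2/3]
  [0, 2/3, 0]
  [2/3, 0, 2/5],
b = (92/15, 4/3, 76/35).
Solving gives a_0 = 99/35, a_1 = 2, a_2 = 5/7, so
  g(x) = 5*x^2/7 + 2*x + 99/35.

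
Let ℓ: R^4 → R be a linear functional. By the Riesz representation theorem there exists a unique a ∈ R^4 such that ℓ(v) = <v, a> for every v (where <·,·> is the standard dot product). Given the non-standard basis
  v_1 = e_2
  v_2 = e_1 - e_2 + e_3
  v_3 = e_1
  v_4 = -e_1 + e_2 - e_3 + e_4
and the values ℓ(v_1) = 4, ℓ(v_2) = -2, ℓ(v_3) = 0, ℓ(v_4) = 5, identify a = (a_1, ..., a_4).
a = (0, 4, 2, 3)

Write a = (a_1, ..., a_4) in the standard basis. For each basis vector v_i, ℓ(v_i) = <v_i, a> is a linear equation in the a_j's. Collect the n equations into a matrix system V a = ℓ, where row i of V is v_i (expressed in the standard basis). Since V is invertible (lower-triangular with 1s on the diagonal, up to permutation), solve by back-substitution:
  V =
[[0, 1, 0, 0],
 [1, -1, 1, 0],
 [1, 0, 0, 0],
 [-1, 1, -1, 1]]
  V a = (4, -2, 0, 5)
Solving gives a = (0, 4, 2, 3).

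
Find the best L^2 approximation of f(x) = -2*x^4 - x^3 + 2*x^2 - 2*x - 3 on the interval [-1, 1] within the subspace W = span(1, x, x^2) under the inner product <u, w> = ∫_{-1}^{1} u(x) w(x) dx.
g(x) = 2*x^2/7 - 13*x/5 - 99/35

The best approximation g ∈ W is the orthogonal projection of f onto W. Writing g = a_0 + a_1 x + a_2 x^2, the coefficients solve the normal equations G · a = b where
  G_{ij} = <φ_i, φ_j> and b_i = <f, φ_i>, with φ_0 = 1, φ_1 = x, φ_2 = x^2.
G =
  [2, 0, 2/3]
  [0, 2/3, 0]
  [2/3, 0, 2/5],
b = (-82/15, -26/15, -62/35).
Solving gives a_0 = -99/35, a_1 = -13/5, a_2 = 2/7, so
  g(x) = 2*x^2/7 - 13*x/5 - 99/35.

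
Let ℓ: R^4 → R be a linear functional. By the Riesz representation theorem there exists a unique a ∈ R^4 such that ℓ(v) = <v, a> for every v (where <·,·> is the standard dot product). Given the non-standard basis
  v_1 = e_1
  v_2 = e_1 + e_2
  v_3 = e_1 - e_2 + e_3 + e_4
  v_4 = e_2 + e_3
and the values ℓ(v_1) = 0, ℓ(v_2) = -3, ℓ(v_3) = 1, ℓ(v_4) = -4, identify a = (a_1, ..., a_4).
a = (0, -3, -1, -1)

Write a = (a_1, ..., a_4) in the standard basis. For each basis vector v_i, ℓ(v_i) = <v_i, a> is a linear equation in the a_j's. Collect the n equations into a matrix system V a = ℓ, where row i of V is v_i (expressed in the standard basis). Since V is invertible (lower-triangular with 1s on the diagonal, up to permutation), solve by back-substitution:
  V =
[[1, 0, 0, 0],
 [1, 1, 0, 0],
 [1, -1, 1, 1],
 [0, 1, 1, 0]]
  V a = (0, -3, 1, -4)
Solving gives a = (0, -3, -1, -1).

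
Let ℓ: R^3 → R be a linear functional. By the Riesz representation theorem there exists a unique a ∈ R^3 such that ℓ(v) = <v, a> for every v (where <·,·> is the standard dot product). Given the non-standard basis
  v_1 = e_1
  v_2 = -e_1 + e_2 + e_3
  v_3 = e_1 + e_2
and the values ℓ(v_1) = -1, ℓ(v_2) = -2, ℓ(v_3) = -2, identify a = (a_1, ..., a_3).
a = (-1, -1, -2)

Write a = (a_1, ..., a_3) in the standard basis. For each basis vector v_i, ℓ(v_i) = <v_i, a> is a linear equation in the a_j's. Collect the n equations into a matrix system V a = ℓ, where row i of V is v_i (expressed in the standard basis). Since V is invertible (lower-triangular with 1s on the diagonal, up to permutation), solve by back-substitution:
  V =
[[1, 0, 0],
 [-1, 1, 1],
 [1, 1, 0]]
  V a = (-1, -2, -2)
Solving gives a = (-1, -1, -2).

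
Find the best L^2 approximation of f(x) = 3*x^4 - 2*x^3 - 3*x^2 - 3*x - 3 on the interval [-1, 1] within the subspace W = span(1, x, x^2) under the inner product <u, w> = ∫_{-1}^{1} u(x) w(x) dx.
g(x) = -3*x^2/7 - 21*x/5 - 114/35

The best approximation g ∈ W is the orthogonal projection of f onto W. Writing g = a_0 + a_1 x + a_2 x^2, the coefficients solve the normal equations G · a = b where
  G_{ij} = <φ_i, φ_j> and b_i = <f, φ_i>, with φ_0 = 1, φ_1 = x, φ_2 = x^2.
G =
  [2, 0, 2/3]
  [0, 2/3, 0]
  [2/3, 0, 2/5],
b = (-34/5, -14/5, -82/35).
Solving gives a_0 = -114/35, a_1 = -21/5, a_2 = -3/7, so
  g(x) = -3*x^2/7 - 21*x/5 - 114/35.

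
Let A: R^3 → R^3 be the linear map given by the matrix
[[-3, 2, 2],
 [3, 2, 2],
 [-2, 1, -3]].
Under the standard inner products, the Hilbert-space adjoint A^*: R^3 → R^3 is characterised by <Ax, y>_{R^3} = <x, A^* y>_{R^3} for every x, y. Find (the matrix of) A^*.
A^* = A^T =
[[-3, 3, -2],
 [2, 2, 1],
 [2, 2, -3]]

For real matrices with standard dot products, the defining identity <Ax, y> = <x, A^* y> gives (Ax)^T y = x^T (A^*) y, i.e. x^T A^T y = x^T (A^*) y. Since this holds for all x, y, we must have A^* = A^T. Therefore
A^* =
[[-3, 3, -2],
 [2, 2, 1],
 [2, 2, -3]].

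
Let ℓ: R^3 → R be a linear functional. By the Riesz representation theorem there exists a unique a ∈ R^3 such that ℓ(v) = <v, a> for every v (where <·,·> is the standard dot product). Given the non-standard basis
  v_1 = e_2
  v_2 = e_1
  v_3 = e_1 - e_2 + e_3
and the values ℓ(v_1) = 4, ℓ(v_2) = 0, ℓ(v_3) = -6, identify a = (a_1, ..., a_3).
a = (0, 4, -2)

Write a = (a_1, ..., a_3) in the standard basis. For each basis vector v_i, ℓ(v_i) = <v_i, a> is a linear equation in the a_j's. Collect the n equations into a matrix system V a = ℓ, where row i of V is v_i (expressed in the standard basis). Since V is invertible (lower-triangular with 1s on the diagonal, up to permutation), solve by back-substitution:
  V =
[[0, 1, 0],
 [1, 0, 0],
 [1, -1, 1]]
  V a = (4, 0, -6)
Solving gives a = (0, 4, -2).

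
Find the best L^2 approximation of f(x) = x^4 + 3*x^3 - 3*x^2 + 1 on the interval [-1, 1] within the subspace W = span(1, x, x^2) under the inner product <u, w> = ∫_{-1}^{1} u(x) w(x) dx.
g(x) = -15*x^2/7 + 9*x/5 + 32/35

The best approximation g ∈ W is the orthogonal projection of f onto W. Writing g = a_0 + a_1 x + a_2 x^2, the coefficients solve the normal equations G · a = b where
  G_{ij} = <φ_i, φ_j> and b_i = <f, φ_i>, with φ_0 = 1, φ_1 = x, φ_2 = x^2.
G =
  [2, 0, 2/3]
  [0, 2/3, 0]
  [2/3, 0, 2/5],
b = (2/5, 6/5, -26/105).
Solving gives a_0 = 32/35, a_1 = 9/5, a_2 = -15/7, so
  g(x) = -15*x^2/7 + 9*x/5 + 32/35.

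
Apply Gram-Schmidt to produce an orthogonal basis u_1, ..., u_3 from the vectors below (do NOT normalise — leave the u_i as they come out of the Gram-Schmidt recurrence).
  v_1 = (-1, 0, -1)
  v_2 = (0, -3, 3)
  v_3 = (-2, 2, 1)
Orthogonal basis:
  u_1 = (-1, 0, -1)
  u_2 = (-3/2, -3, 3/2)
  u_3 = (-5/3, 5/3, 5/3)

Apply the Gram-Schmidt recurrence
  u_1 = v_1
  u_i = v_i − Σ_{j<i} ((v_i · u_j) / (u_j · u_j)) · u_j.

Step by step this gives:
  u_1 = (-1, 0, -1)
  u_2 = (-3/2, -3, 3/2)
  u_3 = (-5/3, 5/3, 5/3)

Orthogonality check:
  u_2 · u_1 = 0 (should be 0)
  u_3 · u_1 = 0 (should be 0)
  u_3 · u_2 = 0 (should be 0)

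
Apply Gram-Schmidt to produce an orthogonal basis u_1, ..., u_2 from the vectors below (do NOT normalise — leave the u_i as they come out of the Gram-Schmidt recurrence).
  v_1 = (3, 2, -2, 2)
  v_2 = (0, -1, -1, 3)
Orthogonal basis:
  u_1 = (3, 2, -2, 2)
  u_2 = (-6/7, -11/7, -3/7, 17/7)

Apply the Gram-Schmidt recurrence
  u_1 = v_1
  u_i = v_i − Σ_{j<i} ((v_i · u_j) / (u_j · u_j)) · u_j.

Step by step this gives:
  u_1 = (3, 2, -2, 2)
  u_2 = (-6/7, -11/7, -3/7, 17/7)

Orthogonality check:
  u_2 · u_1 = 0 (should be 0)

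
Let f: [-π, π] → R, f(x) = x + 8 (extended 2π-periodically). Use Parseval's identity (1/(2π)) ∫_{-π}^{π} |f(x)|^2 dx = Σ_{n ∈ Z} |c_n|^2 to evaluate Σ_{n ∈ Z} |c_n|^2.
Σ |c_n|^2 = π^2/3 + 64

Expand and integrate term by term over [-π, π]:
  ∫ (x)^2 dx = 1·(2π^3/3); ∫ 2·1·(8)·x dx = 0 (odd integrand); ∫ 8^2 dx = 64·2π.
So (1/(2π)) ∫_{-π}^{π} (x + 8)^2 dx = 1π^2/3 + 64 = π^2/3 + 64.
Parseval ⇒ Σ |c_n|^2 = π^2/3 + 64.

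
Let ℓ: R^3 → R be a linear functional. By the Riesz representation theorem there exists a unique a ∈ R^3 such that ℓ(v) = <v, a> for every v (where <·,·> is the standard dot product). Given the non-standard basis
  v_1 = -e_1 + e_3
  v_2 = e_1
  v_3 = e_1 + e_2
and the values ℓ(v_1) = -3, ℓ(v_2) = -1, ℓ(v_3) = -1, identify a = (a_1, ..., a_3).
a = (-1, 0, -4)

Write a = (a_1, ..., a_3) in the standard basis. For each basis vector v_i, ℓ(v_i) = <v_i, a> is a linear equation in the a_j's. Collect the n equations into a matrix system V a = ℓ, where row i of V is v_i (expressed in the standard basis). Since V is invertible (lower-triangular with 1s on the diagonal, up to permutation), solve by back-substitution:
  V =
[[-1, 0, 1],
 [1, 0, 0],
 [1, 1, 0]]
  V a = (-3, -1, -1)
Solving gives a = (-1, 0, -4).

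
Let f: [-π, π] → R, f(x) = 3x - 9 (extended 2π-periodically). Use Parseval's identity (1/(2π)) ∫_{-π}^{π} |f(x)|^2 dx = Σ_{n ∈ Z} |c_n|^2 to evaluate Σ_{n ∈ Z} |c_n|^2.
Σ |c_n|^2 = 3π^2 + 81

Expand and integrate term by term over [-π, π]:
  ∫ (3x)^2 dx = 9·(2π^3/3); ∫ 2·3·(-9)·x dx = 0 (odd integrand); ∫ (-9)^2 dx = 81·2π.
So (1/(2π)) ∫_{-π}^{π} (3x - 9)^2 dx = 9π^2/3 + 81 = 3π^2 + 81.
Parseval ⇒ Σ |c_n|^2 = 3π^2 + 81.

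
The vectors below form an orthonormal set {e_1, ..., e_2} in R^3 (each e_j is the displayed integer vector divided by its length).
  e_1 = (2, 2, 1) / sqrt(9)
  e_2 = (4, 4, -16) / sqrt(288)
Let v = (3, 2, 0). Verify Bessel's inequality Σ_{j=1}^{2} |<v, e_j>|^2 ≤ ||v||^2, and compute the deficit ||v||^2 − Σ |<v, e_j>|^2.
Σ |<v, e_j>|^2 = 25/2; ||v||^2 = 13; deficit = 1/2

Write each e_j = u_j / sqrt(<u_j, u_j>) where u_j is the displayed integer vector. Then <v, e_j> = <v, u_j> / sqrt(<u_j, u_j>), so |<v, e_j>|^2 = <v, u_j>^2 / <u_j, u_j>.
Coefficients: <v, e_1> = 10/sqrt(9), <v, e_2> = 20/sqrt(288).
Square and sum: Σ |<v, e_j>|^2 = 25/2.
Compute ||v||^2 = v·v = 13.
Deficit = 13 − 25/2 = 1/2 ≥ 0, confirming Bessel's inequality. (The deficit equals ||v − Σ <v,e_j> e_j||^2, the squared distance from v to span{e_j}.)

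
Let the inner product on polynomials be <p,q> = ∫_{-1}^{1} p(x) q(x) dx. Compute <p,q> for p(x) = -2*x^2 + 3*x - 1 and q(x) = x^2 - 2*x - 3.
<p,q> = 68/15

Expand the product: p(x)·q(x) = -2*x^4 + 7*x^3 - x^2 - 7*x + 3.
∫_{-1}^{1} of each monomial x^k gives [2/(k+1) if k even, 0 if k odd]. Integrating term-by-term (or equivalently evaluating the antiderivative F(x) = -2*x^5/5 + 7*x^4/4 - x^3/3 - 7*x^2/2 + 3*x at the endpoints):
  F(1) − F(−1) = 31/60 − (-241/60) = 68/15.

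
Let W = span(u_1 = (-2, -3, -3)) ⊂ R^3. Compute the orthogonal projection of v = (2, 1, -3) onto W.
proj_W(v) = (-2/11, -3/11, -3/11)

Set up U = [u_1 | ... | u_1] ∈ R^(3×1). The projector onto W = col(U) is P = U (U^T U)^(-1) U^T.
Compute U^T U =
  [22],
and U^T v = (2).
Solve U^T U · c = U^T v for the coefficients: c = (1/11). The projection is proj_W(v) = U c.
Check: (v - proj_W(v)) · u_1 = 0  (should be 0).
Result: proj_W(v) = (-2/11, -3/11, -3/11).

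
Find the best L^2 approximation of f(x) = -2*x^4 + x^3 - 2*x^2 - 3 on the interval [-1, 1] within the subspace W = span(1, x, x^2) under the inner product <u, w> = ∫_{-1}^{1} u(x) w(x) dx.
g(x) = -26*x^2/7 + 3*x/5 - 99/35

The best approximation g ∈ W is the orthogonal projection of f onto W. Writing g = a_0 + a_1 x + a_2 x^2, the coefficients solve the normal equations G · a = b where
  G_{ij} = <φ_i, φ_j> and b_i = <f, φ_i>, with φ_0 = 1, φ_1 = x, φ_2 = x^2.
G =
  [2, 0, 2/3]
  [0, 2/3, 0]
  [2/3, 0, 2/5],
b = (-122/15, 2/5, -118/35).
Solving gives a_0 = -99/35, a_1 = 3/5, a_2 = -26/7, so
  g(x) = -26*x^2/7 + 3*x/5 - 99/35.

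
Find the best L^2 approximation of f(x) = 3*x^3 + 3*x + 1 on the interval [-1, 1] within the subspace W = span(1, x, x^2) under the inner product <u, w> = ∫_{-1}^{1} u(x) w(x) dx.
g(x) = 24*x/5 + 1

The best approximation g ∈ W is the orthogonal projection of f onto W. Writing g = a_0 + a_1 x + a_2 x^2, the coefficients solve the normal equations G · a = b where
  G_{ij} = <φ_i, φ_j> and b_i = <f, φ_i>, with φ_0 = 1, φ_1 = x, φ_2 = x^2.
G =
  [2, 0, 2/3]
  [0, 2/3, 0]
  [2/3, 0, 2/5],
b = (2, 16/5, 2/3).
Solving gives a_0 = 1, a_1 = 24/5, a_2 = 0, so
  g(x) = 24*x/5 + 1.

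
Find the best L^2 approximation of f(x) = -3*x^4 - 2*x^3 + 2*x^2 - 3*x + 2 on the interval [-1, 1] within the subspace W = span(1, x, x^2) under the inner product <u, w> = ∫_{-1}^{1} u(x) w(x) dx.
g(x) = -4*x^2/7 - 21*x/5 + 79/35

The best approximation g ∈ W is the orthogonal projection of f onto W. Writing g = a_0 + a_1 x + a_2 x^2, the coefficients solve the normal equations G · a = b where
  G_{ij} = <φ_i, φ_j> and b_i = <f, φ_i>, with φ_0 = 1, φ_1 = x, φ_2 = x^2.
G =
  [2, 0, 2/3]
  [0, 2/3, 0]
  [2/3, 0, 2/5],
b = (62/15, -14/5, 134/105).
Solving gives a_0 = 79/35, a_1 = -21/5, a_2 = -4/7, so
  g(x) = -4*x^2/7 - 21*x/5 + 79/35.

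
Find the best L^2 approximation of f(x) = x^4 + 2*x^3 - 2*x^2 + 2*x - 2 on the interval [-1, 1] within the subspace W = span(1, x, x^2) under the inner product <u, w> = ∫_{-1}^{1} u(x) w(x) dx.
g(x) = -8*x^2/7 + 16*x/5 - 73/35

The best approximation g ∈ W is the orthogonal projection of f onto W. Writing g = a_0 + a_1 x + a_2 x^2, the coefficients solve the normal equations G · a = b where
  G_{ij} = <φ_i, φ_j> and b_i = <f, φ_i>, with φ_0 = 1, φ_1 = x, φ_2 = x^2.
G =
  [2, 0, 2/3]
  [0, 2/3, 0]
  [2/3, 0, 2/5],
b = (-74/15, 32/15, -194/105).
Solving gives a_0 = -73/35, a_1 = 16/5, a_2 = -8/7, so
  g(x) = -8*x^2/7 + 16*x/5 - 73/35.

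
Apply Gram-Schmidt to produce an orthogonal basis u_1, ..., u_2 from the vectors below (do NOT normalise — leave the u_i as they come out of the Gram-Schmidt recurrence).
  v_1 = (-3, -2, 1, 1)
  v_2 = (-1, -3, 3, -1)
Orthogonal basis:
  u_1 = (-3, -2, 1, 1)
  u_2 = (6/5, -23/15, 34/15, -26/15)

Apply the Gram-Schmidt recurrence
  u_1 = v_1
  u_i = v_i − Σ_{j<i} ((v_i · u_j) / (u_j · u_j)) · u_j.

Step by step this gives:
  u_1 = (-3, -2, 1, 1)
  u_2 = (6/5, -23/15, 34/15, -26/15)

Orthogonality check:
  u_2 · u_1 = 0 (should be 0)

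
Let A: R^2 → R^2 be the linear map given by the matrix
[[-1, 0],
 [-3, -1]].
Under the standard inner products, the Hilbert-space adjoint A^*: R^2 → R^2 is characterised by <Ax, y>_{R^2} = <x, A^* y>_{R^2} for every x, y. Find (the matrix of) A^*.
A^* = A^T =
[[-1, -3],
 [0, -1]]

For real matrices with standard dot products, the defining identity <Ax, y> = <x, A^* y> gives (Ax)^T y = x^T (A^*) y, i.e. x^T A^T y = x^T (A^*) y. Since this holds for all x, y, we must have A^* = A^T. Therefore
A^* =
[[-1, -3],
 [0, -1]].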